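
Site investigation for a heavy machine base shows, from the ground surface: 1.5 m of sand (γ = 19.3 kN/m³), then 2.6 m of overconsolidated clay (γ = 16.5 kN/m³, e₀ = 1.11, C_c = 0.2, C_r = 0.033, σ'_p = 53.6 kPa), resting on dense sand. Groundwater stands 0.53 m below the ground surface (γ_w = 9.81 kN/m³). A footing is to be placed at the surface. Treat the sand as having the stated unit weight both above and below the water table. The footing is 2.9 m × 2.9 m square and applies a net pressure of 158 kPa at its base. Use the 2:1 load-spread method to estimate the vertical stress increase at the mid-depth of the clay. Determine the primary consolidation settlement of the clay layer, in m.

S_c ≈ 0.0385 m

Mid-depth of clay below the ground surface: z = 1.5 + 2.6/2 = 2.8 m.
Total vertical stress at mid-clay: σ_v = 19.3×1.5 + 16.5×1.3 = 50.4 kPa.
Pore pressure: u = 9.81×(2.8 − 0.53) = 22.269 kPa.
Initial effective stress: σ'_0 = σ_v − u = 50.4 − 22.269 = 28.131 kPa.
Stress increase at mid-clay by the 2:1 spreading method:
Δσ = qBL/((B+z)(L+z)) = 158×2.9×2.9/((2.9+2.8)(2.9+2.8)) = 40.898 kPa
Final effective stress: σ'_f = 28.131 + 40.898 = 69.029 kPa.
σ'_f = 69.029 > σ'_p = 53.6 kPa, so the stress path crosses the preconsolidation pressure — recompression up to σ'_p, then virgin compression beyond:
S_c = H/(1+e₀)·[C_r·log₁₀(σ'_p/σ'_0) + C_c·log₁₀(σ'_f/σ'_p)]
    = 2.6/2.11 × [0.033×log₁₀(53.6/28.131) + 0.2×log₁₀(69.029/53.6)]
    = 1.2322 × [0.0092393 + 0.021973] = 0.03846 m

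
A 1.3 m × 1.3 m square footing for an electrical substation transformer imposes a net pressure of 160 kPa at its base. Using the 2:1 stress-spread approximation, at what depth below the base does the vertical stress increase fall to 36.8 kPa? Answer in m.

2:1 spreading — at depth z the loaded area has grown by z in each plan dimension:
qB²/(B+z)² = Δσ_z ⇒ z = B(√(q/Δσ_z) − 1) = 1.3×(√(160/36.8) − 1) = 1.411 m

z ≈ 1.41 m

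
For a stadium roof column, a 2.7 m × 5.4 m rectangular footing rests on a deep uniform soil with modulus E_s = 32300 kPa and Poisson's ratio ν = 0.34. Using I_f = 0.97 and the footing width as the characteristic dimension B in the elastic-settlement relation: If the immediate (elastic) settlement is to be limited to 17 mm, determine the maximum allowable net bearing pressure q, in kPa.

q ≈ 237 kPa

S_e = q·B·(1−ν²)/E_s · I_f  ⇒  q = S_e·E_s / (B·(1−ν²)·I_f).
q = 0.017 × 32300 / (2.7 × 0.8844 × 0.97) = 237.1 kPa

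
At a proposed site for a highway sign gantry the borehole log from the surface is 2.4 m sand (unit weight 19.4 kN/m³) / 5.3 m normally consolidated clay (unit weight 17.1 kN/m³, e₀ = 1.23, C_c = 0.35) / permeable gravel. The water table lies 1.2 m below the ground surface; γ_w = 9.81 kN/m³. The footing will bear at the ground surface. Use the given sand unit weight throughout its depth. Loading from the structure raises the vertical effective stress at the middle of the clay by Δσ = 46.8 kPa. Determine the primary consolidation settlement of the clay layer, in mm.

S_c ≈ 225 mm

Mid-depth of clay below the ground surface: z = 2.4 + 5.3/2 = 5.05 m.
Total vertical stress at mid-clay: σ_v = 19.4×2.4 + 17.1×2.65 = 91.875 kPa.
Pore pressure: u = 9.81×(5.05 − 1.2) = 37.769 kPa.
Initial effective stress: σ'_0 = σ_v − u = 91.875 − 37.769 = 54.106 kPa.
Final effective stress: σ'_f = σ'_0 + Δσ = 54.106 + 46.8 = 100.91 kPa.
Normally consolidated clay, so the full stress increment lies on the virgin compression line:
S_c = C_c·H/(1+e₀)·log₁₀(σ'_f/σ'_0) = 0.35×5.3/(1+1.23)×log₁₀(100.91/54.106)
    = 0.83184 × 0.27069 = 0.2252 m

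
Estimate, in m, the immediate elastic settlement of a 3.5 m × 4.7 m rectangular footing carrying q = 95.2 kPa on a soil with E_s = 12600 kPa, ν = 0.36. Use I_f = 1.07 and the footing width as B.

Immediate (elastic) settlement: S_e = q·B·(1−ν²)/E_s · I_f.
S_e = 95.2 × 3.5 × (1 − 0.36²) / 12600 × 1.07
    = 95.2 × 3.5 × 0.8704 / 12600 × 1.07
    = 0.02463 m

S_e ≈ 0.0246 m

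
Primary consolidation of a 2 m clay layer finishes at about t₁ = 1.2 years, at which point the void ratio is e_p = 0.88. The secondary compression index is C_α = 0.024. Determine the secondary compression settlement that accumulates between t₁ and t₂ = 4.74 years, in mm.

S_s ≈ 15.2 mm

Secondary compression: S_s = C_α·H/(1+e_p)·log₁₀(t₂/t₁)
S_s = 0.024×2/(1+0.88)×log₁₀(4.74/1.2)
    = 0.02553 × 0.5966 = 0.01523 m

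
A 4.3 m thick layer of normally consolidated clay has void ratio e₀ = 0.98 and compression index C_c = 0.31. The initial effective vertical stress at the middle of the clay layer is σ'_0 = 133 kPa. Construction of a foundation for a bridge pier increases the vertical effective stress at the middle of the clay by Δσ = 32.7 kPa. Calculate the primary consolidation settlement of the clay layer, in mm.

S_c ≈ 64.3 mm

Final effective stress: σ'_f = σ'_0 + Δσ = 133 + 32.7 = 165.7 kPa.
Normally consolidated clay, so the full stress increment lies on the virgin compression line:
S_c = C_c·H/(1+e₀)·log₁₀(σ'_f/σ'_0) = 0.31×4.3/(1+0.98)×log₁₀(165.7/133)
    = 0.67323 × 0.095471 = 0.06427 m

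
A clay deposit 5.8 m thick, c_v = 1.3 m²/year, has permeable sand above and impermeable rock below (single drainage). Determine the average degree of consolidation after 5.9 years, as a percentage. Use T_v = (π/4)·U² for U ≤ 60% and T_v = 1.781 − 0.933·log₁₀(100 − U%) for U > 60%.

Drainage path length: H_d = H = 5.8 m (single drainage).
T_v = c_v·t/H_d² = 1.3×5.9/5.8² = 0.228.
T_v = 0.228 corresponds to the U ≤ 60% branch:
U = √(4T_v/π) = 0.5388

U ≈ 53.9 %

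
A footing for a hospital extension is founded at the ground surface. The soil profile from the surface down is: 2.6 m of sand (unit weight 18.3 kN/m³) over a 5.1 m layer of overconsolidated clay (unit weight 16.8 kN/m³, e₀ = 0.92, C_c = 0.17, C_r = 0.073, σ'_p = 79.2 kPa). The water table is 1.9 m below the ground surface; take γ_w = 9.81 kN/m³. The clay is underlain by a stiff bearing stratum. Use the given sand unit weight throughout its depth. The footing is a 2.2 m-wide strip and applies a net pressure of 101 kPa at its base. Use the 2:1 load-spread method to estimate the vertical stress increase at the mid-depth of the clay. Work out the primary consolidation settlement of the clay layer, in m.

S_c ≈ 0.0478 m

Mid-depth of clay below the ground surface: z = 2.6 + 5.1/2 = 5.15 m.
Total vertical stress at mid-clay: σ_v = 18.3×2.6 + 16.8×2.55 = 90.42 kPa.
Pore pressure: u = 9.81×(5.15 − 1.9) = 31.883 kPa.
Initial effective stress: σ'_0 = σ_v − u = 90.42 − 31.883 = 58.537 kPa.
Stress increase at mid-clay by the 2:1 spreading method:
Δσ = qB/(B+z) = 101×2.2/(2.2+5.15) = 30.231 kPa
Final effective stress: σ'_f = 58.537 + 30.231 = 88.768 kPa.
σ'_f = 88.768 > σ'_p = 79.2 kPa, so the stress path crosses the preconsolidation pressure — recompression up to σ'_p, then virgin compression beyond:
S_c = H/(1+e₀)·[C_r·log₁₀(σ'_p/σ'_0) + C_c·log₁₀(σ'_f/σ'_p)]
    = 5.1/1.92 × [0.073×log₁₀(79.2/58.537) + 0.17×log₁₀(88.768/79.2)]
    = 2.6562 × [0.0095845 + 0.0084203] = 0.04782 m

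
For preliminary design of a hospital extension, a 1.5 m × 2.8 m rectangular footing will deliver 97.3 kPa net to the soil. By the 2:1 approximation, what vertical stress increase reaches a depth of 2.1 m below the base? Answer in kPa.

By the 2:1 method the load spreads at 1 horizontal : 2 vertical, so at depth z the loaded area has grown by z in each plan dimension:
Δσ = qBL/((B+z)(L+z)) = 97.3×1.5×2.8/((1.5+2.1)(2.8+2.1)) = 23.167 kPa

Δσ_z ≈ 23.2 kPa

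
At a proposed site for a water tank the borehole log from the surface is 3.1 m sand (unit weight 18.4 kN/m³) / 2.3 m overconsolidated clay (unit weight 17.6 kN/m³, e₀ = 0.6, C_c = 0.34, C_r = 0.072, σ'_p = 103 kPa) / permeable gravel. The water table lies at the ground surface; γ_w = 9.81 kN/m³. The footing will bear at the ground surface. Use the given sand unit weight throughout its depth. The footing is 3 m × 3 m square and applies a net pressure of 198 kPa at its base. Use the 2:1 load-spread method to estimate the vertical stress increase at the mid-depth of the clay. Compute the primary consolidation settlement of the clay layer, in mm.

Mid-depth of clay below the ground surface: z = 3.1 + 2.3/2 = 4.25 m.
Total vertical stress at mid-clay: σ_v = 18.4×3.1 + 17.6×1.15 = 77.28 kPa.
Pore pressure: u = 9.81×(4.25 − 0) = 41.693 kPa.
Initial effective stress: σ'_0 = σ_v − u = 77.28 − 41.693 = 35.587 kPa.
Stress increase at mid-clay by the 2:1 spreading method:
Δσ = qBL/((B+z)(L+z)) = 198×3×3/((3+4.25)(3+4.25)) = 33.902 kPa
Final effective stress: σ'_f = 35.587 + 33.902 = 69.489 kPa.
σ'_f = 69.489 ≤ σ'_p = 103 kPa, so the clay remains overconsolidated and only the recompression index applies:
S_c = C_r·H/(1+e₀)·log₁₀(σ'_f/σ'_0) = 0.072×2.3/1.6×log₁₀(69.489/35.587)
    = 0.1035 × 0.29062 = 0.03008 m

S_c ≈ 30.1 mm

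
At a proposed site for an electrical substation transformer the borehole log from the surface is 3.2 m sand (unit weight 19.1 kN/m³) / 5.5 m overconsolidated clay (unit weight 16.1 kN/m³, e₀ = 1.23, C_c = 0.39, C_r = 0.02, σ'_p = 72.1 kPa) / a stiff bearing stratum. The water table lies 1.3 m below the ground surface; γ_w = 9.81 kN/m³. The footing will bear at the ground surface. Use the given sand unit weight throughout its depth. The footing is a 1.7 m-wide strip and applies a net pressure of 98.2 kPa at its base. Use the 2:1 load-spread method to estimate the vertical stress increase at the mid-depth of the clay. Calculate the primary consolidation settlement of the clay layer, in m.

S_c ≈ 0.0557 m

Mid-depth of clay below the ground surface: z = 3.2 + 5.5/2 = 5.95 m.
Total vertical stress at mid-clay: σ_v = 19.1×3.2 + 16.1×2.75 = 105.4 kPa.
Pore pressure: u = 9.81×(5.95 − 1.3) = 45.617 kPa.
Initial effective stress: σ'_0 = σ_v − u = 105.4 − 45.617 = 59.783 kPa.
Stress increase at mid-clay by the 2:1 spreading method:
Δσ = qB/(B+z) = 98.2×1.7/(1.7+5.95) = 21.822 kPa
Final effective stress: σ'_f = 59.783 + 21.822 = 81.605 kPa.
σ'_f = 81.605 > σ'_p = 72.1 kPa, so the stress path crosses the preconsolidation pressure — recompression up to σ'_p, then virgin compression beyond:
S_c = H/(1+e₀)·[C_r·log₁₀(σ'_p/σ'_0) + C_c·log₁₀(σ'_f/σ'_p)]
    = 5.5/2.23 × [0.02×log₁₀(72.1/59.783) + 0.39×log₁₀(81.605/72.1)]
    = 2.4664 × [0.0016272 + 0.020975] = 0.05575 m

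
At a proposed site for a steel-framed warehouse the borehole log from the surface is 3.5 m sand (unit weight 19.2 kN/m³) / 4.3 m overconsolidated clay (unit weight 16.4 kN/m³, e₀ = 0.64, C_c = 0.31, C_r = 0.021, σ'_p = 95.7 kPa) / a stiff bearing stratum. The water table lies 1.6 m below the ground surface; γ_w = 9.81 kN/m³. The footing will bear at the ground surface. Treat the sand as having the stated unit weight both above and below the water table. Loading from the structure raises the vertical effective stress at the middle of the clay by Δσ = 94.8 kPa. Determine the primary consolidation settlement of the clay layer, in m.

Mid-depth of clay below the ground surface: z = 3.5 + 4.3/2 = 5.65 m.
Total vertical stress at mid-clay: σ_v = 19.2×3.5 + 16.4×2.15 = 102.46 kPa.
Pore pressure: u = 9.81×(5.65 − 1.6) = 39.73 kPa.
Initial effective stress: σ'_0 = σ_v − u = 102.46 − 39.73 = 62.73 kPa.
Final effective stress: σ'_f = 62.73 + 94.8 = 157.53 kPa.
σ'_f = 157.53 > σ'_p = 95.7 kPa, so the stress path crosses the preconsolidation pressure — recompression up to σ'_p, then virgin compression beyond:
S_c = H/(1+e₀)·[C_r·log₁₀(σ'_p/σ'_0) + C_c·log₁₀(σ'_f/σ'_p)]
    = 4.3/1.64 × [0.021×log₁₀(95.7/62.73) + 0.31×log₁₀(157.53/95.7)]
    = 2.622 × [0.0038522 + 0.0671] = 0.186 m

S_c ≈ 0.186 m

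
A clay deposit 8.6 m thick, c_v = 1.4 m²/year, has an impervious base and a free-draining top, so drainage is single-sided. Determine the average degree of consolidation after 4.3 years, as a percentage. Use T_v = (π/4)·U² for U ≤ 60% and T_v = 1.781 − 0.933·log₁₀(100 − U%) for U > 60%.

Drainage path length: H_d = H = 8.6 m (single drainage).
T_v = c_v·t/H_d² = 1.4×4.3/8.6² = 0.081395.
T_v = 0.081395 corresponds to the U ≤ 60% branch:
U = √(4T_v/π) = 0.3219

U ≈ 32.2 %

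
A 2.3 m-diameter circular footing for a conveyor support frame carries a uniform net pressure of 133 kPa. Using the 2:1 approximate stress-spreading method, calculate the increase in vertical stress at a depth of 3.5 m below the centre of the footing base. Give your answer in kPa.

By the 2:1 method the load spreads at 1 horizontal : 2 vertical, so at depth z the loaded area has grown by z in each plan dimension:
Δσ ≈ qD²/(D+z)² = 133×2.3²/(2.3+3.5)² = 20.915 kPa

Δσ_z ≈ 20.9 kPa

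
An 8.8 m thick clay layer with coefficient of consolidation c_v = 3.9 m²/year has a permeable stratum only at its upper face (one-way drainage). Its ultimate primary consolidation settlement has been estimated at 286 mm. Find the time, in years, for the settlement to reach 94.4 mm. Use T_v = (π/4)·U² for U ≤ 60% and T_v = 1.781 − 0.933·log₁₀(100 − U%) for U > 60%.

Drainage path length: H_d = H = 8.8 m (single drainage).
U = S(t)/S_ult = 94.4/286 = 0.3301.
U ≤ 60%: T_v = (π/4)·U² = (π/4)×0.33007² = 0.085566.
t = T_v·H_d²/c_v = 0.085566×8.8²/3.9 = 1.699 years.

t ≈ 1.7 years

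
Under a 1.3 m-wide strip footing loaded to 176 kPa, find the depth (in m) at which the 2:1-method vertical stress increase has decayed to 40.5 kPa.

2:1 spreading — at depth z the loaded area has grown by z in each plan dimension:
qB/(B+z) = Δσ_z ⇒ z = qB/Δσ_z − B = 176×1.3/40.5 − 1.3 = 4.349 m

z ≈ 4.35 m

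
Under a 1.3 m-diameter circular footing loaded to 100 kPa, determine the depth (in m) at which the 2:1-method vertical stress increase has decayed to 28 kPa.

2:1 spreading — at depth z the loaded area has grown by z in each plan dimension:
qD²/(D+z)² = Δσ_z ⇒ z = D(√(q/Δσ_z) − 1) = 1.3×(√(100/28) − 1) = 1.157 m

z ≈ 1.16 m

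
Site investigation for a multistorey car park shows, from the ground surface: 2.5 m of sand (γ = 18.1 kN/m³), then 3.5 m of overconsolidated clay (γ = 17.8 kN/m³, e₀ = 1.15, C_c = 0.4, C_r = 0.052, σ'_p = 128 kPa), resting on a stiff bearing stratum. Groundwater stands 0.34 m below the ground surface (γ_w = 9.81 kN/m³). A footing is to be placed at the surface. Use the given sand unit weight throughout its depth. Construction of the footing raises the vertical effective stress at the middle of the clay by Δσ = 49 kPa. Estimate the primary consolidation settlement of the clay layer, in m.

S_c ≈ 0.0304 m

Mid-depth of clay below the ground surface: z = 2.5 + 3.5/2 = 4.25 m.
Total vertical stress at mid-clay: σ_v = 18.1×2.5 + 17.8×1.75 = 76.4 kPa.
Pore pressure: u = 9.81×(4.25 − 0.34) = 38.357 kPa.
Initial effective stress: σ'_0 = σ_v − u = 76.4 − 38.357 = 38.043 kPa.
Final effective stress: σ'_f = 38.043 + 49 = 87.043 kPa.
σ'_f = 87.043 ≤ σ'_p = 128 kPa, so the clay remains overconsolidated and only the recompression index applies:
S_c = C_r·H/(1+e₀)·log₁₀(σ'_f/σ'_0) = 0.052×3.5/2.15×log₁₀(87.043/38.043)
    = 0.084651 × 0.35946 = 0.03043 m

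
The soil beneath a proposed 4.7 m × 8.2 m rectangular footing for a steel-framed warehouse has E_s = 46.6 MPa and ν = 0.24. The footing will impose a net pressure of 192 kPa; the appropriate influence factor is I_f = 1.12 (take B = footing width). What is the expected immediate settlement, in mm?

Immediate (elastic) settlement: S_e = q·B·(1−ν²)/E_s · I_f.
E_s = 46.6 MPa = 46600 kPa.
S_e = 192 × 4.7 × (1 − 0.24²) / 46600 × 1.12
    = 192 × 4.7 × 0.9424 / 46600 × 1.12
    = 0.02044 m = 20.44 mm

S_e ≈ 20.4 mm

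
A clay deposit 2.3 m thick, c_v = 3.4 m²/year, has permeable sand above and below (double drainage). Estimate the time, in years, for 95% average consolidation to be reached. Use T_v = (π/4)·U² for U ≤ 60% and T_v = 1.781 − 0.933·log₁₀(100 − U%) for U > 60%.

Drainage path length: H_d = H/2 = 1.15 m (double drainage).
U > 60%: T_v = 1.781 − 0.933·log₁₀(100 − 95) = 1.1289.
t = T_v·H_d²/c_v = 1.1289×1.15²/3.4 = 0.4391 years.

t ≈ 0.439 years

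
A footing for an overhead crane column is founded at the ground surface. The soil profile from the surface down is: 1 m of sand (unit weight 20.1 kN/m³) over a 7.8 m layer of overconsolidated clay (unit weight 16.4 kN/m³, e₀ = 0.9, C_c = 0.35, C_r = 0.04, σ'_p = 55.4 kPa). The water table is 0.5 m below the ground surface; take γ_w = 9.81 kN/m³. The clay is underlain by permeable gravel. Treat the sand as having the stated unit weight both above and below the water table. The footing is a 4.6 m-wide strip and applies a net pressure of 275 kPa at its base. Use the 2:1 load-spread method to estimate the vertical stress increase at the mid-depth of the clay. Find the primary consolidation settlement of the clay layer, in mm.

S_c ≈ 736 mm

Mid-depth of clay below the ground surface: z = 1 + 7.8/2 = 4.9 m.
Total vertical stress at mid-clay: σ_v = 20.1×1 + 16.4×3.9 = 84.06 kPa.
Pore pressure: u = 9.81×(4.9 − 0.5) = 43.164 kPa.
Initial effective stress: σ'_0 = σ_v − u = 84.06 − 43.164 = 40.896 kPa.
Stress increase at mid-clay by the 2:1 spreading method:
Δσ = qB/(B+z) = 275×4.6/(4.6+4.9) = 133.16 kPa
Final effective stress: σ'_f = 40.896 + 133.16 = 174.06 kPa.
σ'_f = 174.06 > σ'_p = 55.4 kPa, so the stress path crosses the preconsolidation pressure — recompression up to σ'_p, then virgin compression beyond:
S_c = H/(1+e₀)·[C_r·log₁₀(σ'_p/σ'_0) + C_c·log₁₀(σ'_f/σ'_p)]
    = 7.8/1.9 × [0.04×log₁₀(55.4/40.896) + 0.35×log₁₀(174.06/55.4)]
    = 4.1053 × [0.0052732 + 0.17402] = 0.7361 m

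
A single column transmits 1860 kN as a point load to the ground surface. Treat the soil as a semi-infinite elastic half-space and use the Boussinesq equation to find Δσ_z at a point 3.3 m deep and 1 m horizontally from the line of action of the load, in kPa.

Δσ_z ≈ 65.5 kPa

Boussinesq vertical stress below a point load on an elastic half-space:
Δσ_z = 3P/(2πz²) · [1 + (r/z)²]^(−5/2)
r/z = 1/3.3 = 0.30303; [1+(r/z)²]^(−5/2) = 0.80281.
Δσ_z = 3×1860/(2π×3.3²) × 0.80281 = 81.55 × 0.80281 = 65.47 kPa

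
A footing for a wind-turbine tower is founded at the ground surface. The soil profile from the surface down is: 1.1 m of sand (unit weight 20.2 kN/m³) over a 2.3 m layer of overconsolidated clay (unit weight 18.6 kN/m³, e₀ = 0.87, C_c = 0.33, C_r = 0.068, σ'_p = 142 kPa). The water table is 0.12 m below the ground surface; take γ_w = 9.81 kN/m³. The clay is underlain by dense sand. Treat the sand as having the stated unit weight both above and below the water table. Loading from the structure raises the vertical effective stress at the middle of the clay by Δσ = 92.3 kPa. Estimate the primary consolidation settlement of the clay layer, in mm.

S_c ≈ 58.9 mm

Mid-depth of clay below the ground surface: z = 1.1 + 2.3/2 = 2.25 m.
Total vertical stress at mid-clay: σ_v = 20.2×1.1 + 18.6×1.15 = 43.61 kPa.
Pore pressure: u = 9.81×(2.25 − 0.12) = 20.895 kPa.
Initial effective stress: σ'_0 = σ_v − u = 43.61 − 20.895 = 22.715 kPa.
Final effective stress: σ'_f = 22.715 + 92.3 = 115.02 kPa.
σ'_f = 115.02 ≤ σ'_p = 142 kPa, so the clay remains overconsolidated and only the recompression index applies:
S_c = C_r·H/(1+e₀)·log₁₀(σ'_f/σ'_0) = 0.068×2.3/1.87×log₁₀(115.02/22.715)
    = 0.083633 × 0.70446 = 0.05892 m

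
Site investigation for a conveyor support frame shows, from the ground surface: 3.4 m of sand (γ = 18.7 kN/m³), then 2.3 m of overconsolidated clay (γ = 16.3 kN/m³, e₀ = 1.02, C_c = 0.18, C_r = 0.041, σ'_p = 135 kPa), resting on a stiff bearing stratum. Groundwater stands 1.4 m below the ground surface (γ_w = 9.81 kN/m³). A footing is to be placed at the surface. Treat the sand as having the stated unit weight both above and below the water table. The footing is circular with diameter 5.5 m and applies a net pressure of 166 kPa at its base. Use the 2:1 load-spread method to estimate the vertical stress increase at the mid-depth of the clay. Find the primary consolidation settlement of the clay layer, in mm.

S_c ≈ 13.7 mm

Mid-depth of clay below the ground surface: z = 3.4 + 2.3/2 = 4.55 m.
Total vertical stress at mid-clay: σ_v = 18.7×3.4 + 16.3×1.15 = 82.325 kPa.
Pore pressure: u = 9.81×(4.55 − 1.4) = 30.902 kPa.
Initial effective stress: σ'_0 = σ_v − u = 82.325 − 30.902 = 51.423 kPa.
Stress increase at mid-clay by the 2:1 spreading method:
Δσ ≈ qD²/(D+z)² = 166×5.5²/(5.5+4.55)² = 49.717 kPa
Final effective stress: σ'_f = 51.423 + 49.717 = 101.14 kPa.
σ'_f = 101.14 ≤ σ'_p = 135 kPa, so the clay remains overconsolidated and only the recompression index applies:
S_c = C_r·H/(1+e₀)·log₁₀(σ'_f/σ'_0) = 0.041×2.3/2.02×log₁₀(101.14/51.423)
    = 0.046683 × 0.29377 = 0.01371 m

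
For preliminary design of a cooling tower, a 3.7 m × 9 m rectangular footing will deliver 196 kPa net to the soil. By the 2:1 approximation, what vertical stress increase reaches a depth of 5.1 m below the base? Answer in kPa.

By the 2:1 method the load spreads at 1 horizontal : 2 vertical, so at depth z the loaded area has grown by z in each plan dimension:
Δσ = qBL/((B+z)(L+z)) = 196×3.7×9/((3.7+5.1)(9+5.1)) = 52.602 kPa

Δσ_z ≈ 52.6 kPa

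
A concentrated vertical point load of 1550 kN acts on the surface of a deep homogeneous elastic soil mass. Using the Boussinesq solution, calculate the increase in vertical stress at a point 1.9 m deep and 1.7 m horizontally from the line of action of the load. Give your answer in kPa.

Boussinesq vertical stress below a point load on an elastic half-space:
Δσ_z = 3P/(2πz²) · [1 + (r/z)²]^(−5/2)
r/z = 1.7/1.9 = 0.89474; [1+(r/z)²]^(−5/2) = 0.22987.
Δσ_z = 3×1550/(2π×1.9²) × 0.22987 = 205.01 × 0.22987 = 47.13 kPa

Δσ_z ≈ 47.1 kPa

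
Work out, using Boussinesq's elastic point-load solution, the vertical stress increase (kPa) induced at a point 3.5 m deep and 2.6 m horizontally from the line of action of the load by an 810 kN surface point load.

Boussinesq vertical stress below a point load on an elastic half-space:
Δσ_z = 3P/(2πz²) · [1 + (r/z)²]^(−5/2)
r/z = 2.6/3.5 = 0.74286; [1+(r/z)²]^(−5/2) = 0.33334.
Δσ_z = 3×810/(2π×3.5²) × 0.33334 = 31.571 × 0.33334 = 10.52 kPa

Δσ_z ≈ 10.5 kPa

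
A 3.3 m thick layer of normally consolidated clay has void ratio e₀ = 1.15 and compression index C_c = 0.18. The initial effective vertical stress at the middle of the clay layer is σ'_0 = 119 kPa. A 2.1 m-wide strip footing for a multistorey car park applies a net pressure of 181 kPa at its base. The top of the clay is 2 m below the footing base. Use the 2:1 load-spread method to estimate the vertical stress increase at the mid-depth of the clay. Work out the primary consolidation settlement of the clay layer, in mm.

S_c ≈ 53 mm

Mid-depth of clay below the footing base: z = 2 + 3.3/2 = 3.65 m.
Stress increase at mid-clay by the 2:1 spreading method:
Δσ = qB/(B+z) = 181×2.1/(2.1+3.65) = 66.104 kPa
Final effective stress: σ'_f = σ'_0 + Δσ = 119 + 66.104 = 185.1 kPa.
Normally consolidated clay, so the full stress increment lies on the virgin compression line:
S_c = C_c·H/(1+e₀)·log₁₀(σ'_f/σ'_0) = 0.18×3.3/(1+1.15)×log₁₀(185.1/119)
    = 0.27628 × 0.19186 = 0.05301 m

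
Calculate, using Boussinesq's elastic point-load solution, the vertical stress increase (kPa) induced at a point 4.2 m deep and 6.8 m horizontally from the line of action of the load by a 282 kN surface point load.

Boussinesq vertical stress below a point load on an elastic half-space:
Δσ_z = 3P/(2πz²) · [1 + (r/z)²]^(−5/2)
r/z = 6.8/4.2 = 1.619; [1+(r/z)²]^(−5/2) = 0.040071.
Δσ_z = 3×282/(2π×4.2²) × 0.040071 = 7.6329 × 0.040071 = 0.3059 kPa

Δσ_z ≈ 0.306 kPa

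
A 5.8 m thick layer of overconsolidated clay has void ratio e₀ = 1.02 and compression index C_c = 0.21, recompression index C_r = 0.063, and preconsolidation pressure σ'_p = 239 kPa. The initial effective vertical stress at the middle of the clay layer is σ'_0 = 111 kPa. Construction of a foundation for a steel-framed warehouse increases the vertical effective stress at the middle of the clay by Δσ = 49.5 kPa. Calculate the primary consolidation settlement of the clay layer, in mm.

S_c ≈ 29 mm

Final effective stress: σ'_f = 111 + 49.5 = 160.5 kPa.
σ'_f = 160.5 ≤ σ'_p = 239 kPa, so the clay remains overconsolidated and only the recompression index applies:
S_c = C_r·H/(1+e₀)·log₁₀(σ'_f/σ'_0) = 0.063×5.8/2.02×log₁₀(160.5/111)
    = 0.18089 × 0.16015 = 0.02897 m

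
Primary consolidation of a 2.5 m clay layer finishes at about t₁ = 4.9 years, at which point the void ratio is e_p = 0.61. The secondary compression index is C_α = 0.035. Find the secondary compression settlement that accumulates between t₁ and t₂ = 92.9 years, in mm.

Secondary compression: S_s = C_α·H/(1+e_p)·log₁₀(t₂/t₁)
S_s = 0.035×2.5/(1+0.61)×log₁₀(92.9/4.9)
    = 0.05435 × 1.278 = 0.06945 m

S_s ≈ 69.4 mm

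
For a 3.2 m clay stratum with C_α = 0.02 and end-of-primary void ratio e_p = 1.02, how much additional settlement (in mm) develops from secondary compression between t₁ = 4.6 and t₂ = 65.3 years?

S_s ≈ 36.5 mm

Secondary compression: S_s = C_α·H/(1+e_p)·log₁₀(t₂/t₁)
S_s = 0.02×3.2/(1+1.02)×log₁₀(65.3/4.6)
    = 0.03168 × 1.152 = 0.0365 m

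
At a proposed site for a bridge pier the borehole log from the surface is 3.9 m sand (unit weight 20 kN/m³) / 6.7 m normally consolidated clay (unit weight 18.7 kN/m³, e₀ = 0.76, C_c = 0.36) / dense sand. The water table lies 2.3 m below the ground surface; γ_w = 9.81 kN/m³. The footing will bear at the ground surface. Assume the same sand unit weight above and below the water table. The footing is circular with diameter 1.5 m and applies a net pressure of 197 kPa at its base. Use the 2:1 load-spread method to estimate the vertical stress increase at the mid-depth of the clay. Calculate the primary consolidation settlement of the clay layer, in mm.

Mid-depth of clay below the ground surface: z = 3.9 + 6.7/2 = 7.25 m.
Total vertical stress at mid-clay: σ_v = 20×3.9 + 18.7×3.35 = 140.64 kPa.
Pore pressure: u = 9.81×(7.25 − 2.3) = 48.56 kPa.
Initial effective stress: σ'_0 = σ_v − u = 140.64 − 48.56 = 92.08 kPa.
Stress increase at mid-clay by the 2:1 spreading method:
Δσ ≈ qD²/(D+z)² = 197×1.5²/(1.5+7.25)² = 5.7894 kPa
Final effective stress: σ'_f = σ'_0 + Δσ = 92.08 + 5.7894 = 97.869 kPa.
Normally consolidated clay, so the full stress increment lies on the virgin compression line:
S_c = C_c·H/(1+e₀)·log₁₀(σ'_f/σ'_0) = 0.36×6.7/(1+0.76)×log₁₀(97.869/92.08)
    = 1.3705 × 0.02648 = 0.03629 m

S_c ≈ 36.3 mm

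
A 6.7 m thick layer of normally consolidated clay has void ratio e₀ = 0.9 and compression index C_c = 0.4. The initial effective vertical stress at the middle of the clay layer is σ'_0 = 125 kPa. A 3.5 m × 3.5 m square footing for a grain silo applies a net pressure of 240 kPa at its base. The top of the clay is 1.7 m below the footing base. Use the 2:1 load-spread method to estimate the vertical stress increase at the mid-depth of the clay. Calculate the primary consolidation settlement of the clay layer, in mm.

Mid-depth of clay below the footing base: z = 1.7 + 6.7/2 = 5.05 m.
Stress increase at mid-clay by the 2:1 spreading method:
Δσ = qBL/((B+z)(L+z)) = 240×3.5×3.5/((3.5+5.05)(3.5+5.05)) = 40.218 kPa
Final effective stress: σ'_f = σ'_0 + Δσ = 125 + 40.218 = 165.22 kPa.
Normally consolidated clay, so the full stress increment lies on the virgin compression line:
S_c = C_c·H/(1+e₀)·log₁₀(σ'_f/σ'_0) = 0.4×6.7/(1+0.9)×log₁₀(165.22/125)
    = 1.4105 × 0.12115 = 0.1709 m

S_c ≈ 171 mm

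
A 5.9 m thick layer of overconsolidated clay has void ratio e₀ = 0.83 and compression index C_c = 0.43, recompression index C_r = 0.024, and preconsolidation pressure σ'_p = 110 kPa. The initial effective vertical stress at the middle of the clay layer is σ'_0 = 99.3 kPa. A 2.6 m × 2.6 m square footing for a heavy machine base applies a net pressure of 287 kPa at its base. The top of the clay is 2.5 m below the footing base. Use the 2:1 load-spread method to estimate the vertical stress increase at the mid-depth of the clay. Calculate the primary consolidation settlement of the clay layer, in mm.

S_c ≈ 100 mm

Mid-depth of clay below the footing base: z = 2.5 + 5.9/2 = 5.45 m.
Stress increase at mid-clay by the 2:1 spreading method:
Δσ = qBL/((B+z)(L+z)) = 287×2.6×2.6/((2.6+5.45)(2.6+5.45)) = 29.939 kPa
Final effective stress: σ'_f = 99.3 + 29.939 = 129.24 kPa.
σ'_f = 129.24 > σ'_p = 110 kPa, so the stress path crosses the preconsolidation pressure — recompression up to σ'_p, then virgin compression beyond:
S_c = H/(1+e₀)·[C_r·log₁₀(σ'_p/σ'_0) + C_c·log₁₀(σ'_f/σ'_p)]
    = 5.9/1.83 × [0.024×log₁₀(110/99.3) + 0.43×log₁₀(129.24/110)]
    = 3.224 × [0.0010666 + 0.030102] = 0.1005 m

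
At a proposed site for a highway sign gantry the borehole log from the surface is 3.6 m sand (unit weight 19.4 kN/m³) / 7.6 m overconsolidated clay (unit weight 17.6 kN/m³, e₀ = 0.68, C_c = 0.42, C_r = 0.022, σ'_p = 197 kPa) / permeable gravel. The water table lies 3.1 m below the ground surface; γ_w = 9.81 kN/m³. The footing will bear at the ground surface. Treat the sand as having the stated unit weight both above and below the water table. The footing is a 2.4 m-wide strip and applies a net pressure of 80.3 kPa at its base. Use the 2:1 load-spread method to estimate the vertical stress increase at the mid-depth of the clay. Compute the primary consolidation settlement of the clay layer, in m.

Mid-depth of clay below the ground surface: z = 3.6 + 7.6/2 = 7.4 m.
Total vertical stress at mid-clay: σ_v = 19.4×3.6 + 17.6×3.8 = 136.72 kPa.
Pore pressure: u = 9.81×(7.4 − 3.1) = 42.183 kPa.
Initial effective stress: σ'_0 = σ_v − u = 136.72 − 42.183 = 94.537 kPa.
Stress increase at mid-clay by the 2:1 spreading method:
Δσ = qB/(B+z) = 80.3×2.4/(2.4+7.4) = 19.665 kPa
Final effective stress: σ'_f = 94.537 + 19.665 = 114.2 kPa.
σ'_f = 114.2 ≤ σ'_p = 197 kPa, so the clay remains overconsolidated and only the recompression index applies:
S_c = C_r·H/(1+e₀)·log₁₀(σ'_f/σ'_0) = 0.022×7.6/1.68×log₁₀(114.2/94.537)
    = 0.099524 × 0.082064 = 0.008167 m

S_c ≈ 0.00817 m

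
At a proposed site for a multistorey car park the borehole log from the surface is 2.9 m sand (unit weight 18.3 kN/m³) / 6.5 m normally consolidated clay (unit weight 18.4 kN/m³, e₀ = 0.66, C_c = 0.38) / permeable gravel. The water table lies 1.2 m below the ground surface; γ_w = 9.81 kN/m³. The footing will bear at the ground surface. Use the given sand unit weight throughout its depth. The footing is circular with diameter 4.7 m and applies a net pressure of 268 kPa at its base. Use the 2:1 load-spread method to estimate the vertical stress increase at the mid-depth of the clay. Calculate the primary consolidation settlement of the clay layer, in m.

S_c ≈ 0.373 m

Mid-depth of clay below the ground surface: z = 2.9 + 6.5/2 = 6.15 m.
Total vertical stress at mid-clay: σ_v = 18.3×2.9 + 18.4×3.25 = 112.87 kPa.
Pore pressure: u = 9.81×(6.15 − 1.2) = 48.56 kPa.
Initial effective stress: σ'_0 = σ_v − u = 112.87 − 48.56 = 64.31 kPa.
Stress increase at mid-clay by the 2:1 spreading method:
Δσ ≈ qD²/(D+z)² = 268×4.7²/(4.7+6.15)² = 50.289 kPa
Final effective stress: σ'_f = σ'_0 + Δσ = 64.31 + 50.289 = 114.6 kPa.
Normally consolidated clay, so the full stress increment lies on the virgin compression line:
S_c = C_c·H/(1+e₀)·log₁₀(σ'_f/σ'_0) = 0.38×6.5/(1+0.66)×log₁₀(114.6/64.31)
    = 1.488 × 0.25091 = 0.3734 m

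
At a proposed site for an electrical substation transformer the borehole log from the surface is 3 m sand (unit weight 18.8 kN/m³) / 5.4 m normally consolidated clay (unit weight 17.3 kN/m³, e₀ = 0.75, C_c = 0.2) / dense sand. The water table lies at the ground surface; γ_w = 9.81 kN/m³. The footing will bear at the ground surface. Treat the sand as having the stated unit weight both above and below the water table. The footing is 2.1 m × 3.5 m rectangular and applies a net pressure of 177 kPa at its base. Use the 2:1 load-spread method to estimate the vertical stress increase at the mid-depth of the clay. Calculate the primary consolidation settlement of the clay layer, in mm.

S_c ≈ 87.1 mm

Mid-depth of clay below the ground surface: z = 3 + 5.4/2 = 5.7 m.
Total vertical stress at mid-clay: σ_v = 18.8×3 + 17.3×2.7 = 103.11 kPa.
Pore pressure: u = 9.81×(5.7 − 0) = 55.917 kPa.
Initial effective stress: σ'_0 = σ_v − u = 103.11 − 55.917 = 47.193 kPa.
Stress increase at mid-clay by the 2:1 spreading method:
Δσ = qBL/((B+z)(L+z)) = 177×2.1×3.5/((2.1+5.7)(3.5+5.7)) = 18.129 kPa
Final effective stress: σ'_f = σ'_0 + Δσ = 47.193 + 18.129 = 65.322 kPa.
Normally consolidated clay, so the full stress increment lies on the virgin compression line:
S_c = C_c·H/(1+e₀)·log₁₀(σ'_f/σ'_0) = 0.2×5.4/(1+0.75)×log₁₀(65.322/47.193)
    = 0.61714 × 0.14118 = 0.08713 m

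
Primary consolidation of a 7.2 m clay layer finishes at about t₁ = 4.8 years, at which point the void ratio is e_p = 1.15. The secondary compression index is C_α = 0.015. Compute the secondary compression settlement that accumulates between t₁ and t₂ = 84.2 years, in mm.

Secondary compression: S_s = C_α·H/(1+e_p)·log₁₀(t₂/t₁)
S_s = 0.015×7.2/(1+1.15)×log₁₀(84.2/4.8)
    = 0.05023 × 1.244 = 0.06249 m

S_s ≈ 62.5 mm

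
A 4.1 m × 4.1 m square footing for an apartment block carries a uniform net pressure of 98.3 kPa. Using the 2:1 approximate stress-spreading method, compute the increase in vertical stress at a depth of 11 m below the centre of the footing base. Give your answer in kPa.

By the 2:1 method the load spreads at 1 horizontal : 2 vertical, so at depth z the loaded area has grown by z in each plan dimension:
Δσ = qBL/((B+z)(L+z)) = 98.3×4.1×4.1/((4.1+11)(4.1+11)) = 7.2472 kPa

Δσ_z ≈ 7.25 kPa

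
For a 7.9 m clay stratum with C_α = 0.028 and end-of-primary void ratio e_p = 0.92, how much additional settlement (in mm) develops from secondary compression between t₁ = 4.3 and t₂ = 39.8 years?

Secondary compression: S_s = C_α·H/(1+e_p)·log₁₀(t₂/t₁)
S_s = 0.028×7.9/(1+0.92)×log₁₀(39.8/4.3)
    = 0.1152 × 0.9664 = 0.1113 m

S_s ≈ 111 mm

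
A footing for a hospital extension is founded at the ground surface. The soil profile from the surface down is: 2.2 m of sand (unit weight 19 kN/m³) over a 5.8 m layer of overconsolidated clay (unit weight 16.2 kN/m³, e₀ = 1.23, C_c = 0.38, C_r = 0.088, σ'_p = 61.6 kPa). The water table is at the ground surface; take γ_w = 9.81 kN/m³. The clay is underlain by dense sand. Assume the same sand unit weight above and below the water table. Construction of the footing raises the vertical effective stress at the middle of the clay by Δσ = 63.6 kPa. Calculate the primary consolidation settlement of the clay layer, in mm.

Mid-depth of clay below the ground surface: z = 2.2 + 5.8/2 = 5.1 m.
Total vertical stress at mid-clay: σ_v = 19×2.2 + 16.2×2.9 = 88.78 kPa.
Pore pressure: u = 9.81×(5.1 − 0) = 50.031 kPa.
Initial effective stress: σ'_0 = σ_v − u = 88.78 − 50.031 = 38.749 kPa.
Final effective stress: σ'_f = 38.749 + 63.6 = 102.35 kPa.
σ'_f = 102.35 > σ'_p = 61.6 kPa, so the stress path crosses the preconsolidation pressure — recompression up to σ'_p, then virgin compression beyond:
S_c = H/(1+e₀)·[C_r·log₁₀(σ'_p/σ'_0) + C_c·log₁₀(σ'_f/σ'_p)]
    = 5.8/2.23 × [0.088×log₁₀(61.6/38.749) + 0.38×log₁₀(102.35/61.6)]
    = 2.6009 × [0.017716 + 0.083793] = 0.264 m

S_c ≈ 264 mm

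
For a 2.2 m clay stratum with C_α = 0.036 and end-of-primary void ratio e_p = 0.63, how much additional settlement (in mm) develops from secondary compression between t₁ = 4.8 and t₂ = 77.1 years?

Secondary compression: S_s = C_α·H/(1+e_p)·log₁₀(t₂/t₁)
S_s = 0.036×2.2/(1+0.63)×log₁₀(77.1/4.8)
    = 0.04859 × 1.206 = 0.05859 m

S_s ≈ 58.6 mm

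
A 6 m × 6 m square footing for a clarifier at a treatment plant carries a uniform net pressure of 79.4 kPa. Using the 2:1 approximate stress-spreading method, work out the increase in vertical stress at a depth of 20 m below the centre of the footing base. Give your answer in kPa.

By the 2:1 method the load spreads at 1 horizontal : 2 vertical, so at depth z the loaded area has grown by z in each plan dimension:
Δσ = qBL/((B+z)(L+z)) = 79.4×6×6/((6+20)(6+20)) = 4.2284 kPa

Δσ_z ≈ 4.23 kPa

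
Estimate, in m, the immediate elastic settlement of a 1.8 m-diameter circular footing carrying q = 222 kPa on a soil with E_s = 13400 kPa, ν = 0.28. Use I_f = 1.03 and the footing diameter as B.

Immediate (elastic) settlement: S_e = q·B·(1−ν²)/E_s · I_f.
S_e = 222 × 1.8 × (1 − 0.28²) / 13400 × 1.03
    = 222 × 1.8 × 0.9216 / 13400 × 1.03
    = 0.02831 m

S_e ≈ 0.0283 m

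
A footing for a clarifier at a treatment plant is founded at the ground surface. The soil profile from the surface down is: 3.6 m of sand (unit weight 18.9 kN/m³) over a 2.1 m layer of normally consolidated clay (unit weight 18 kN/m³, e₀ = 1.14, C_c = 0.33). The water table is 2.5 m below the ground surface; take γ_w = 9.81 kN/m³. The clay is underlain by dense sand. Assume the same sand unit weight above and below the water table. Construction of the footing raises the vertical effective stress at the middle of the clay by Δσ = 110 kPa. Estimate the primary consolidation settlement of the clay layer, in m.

Mid-depth of clay below the ground surface: z = 3.6 + 2.1/2 = 4.65 m.
Total vertical stress at mid-clay: σ_v = 18.9×3.6 + 18×1.05 = 86.94 kPa.
Pore pressure: u = 9.81×(4.65 − 2.5) = 21.091 kPa.
Initial effective stress: σ'_0 = σ_v − u = 86.94 − 21.091 = 65.849 kPa.
Final effective stress: σ'_f = σ'_0 + Δσ = 65.849 + 110 = 175.85 kPa.
Normally consolidated clay, so the full stress increment lies on the virgin compression line:
S_c = C_c·H/(1+e₀)·log₁₀(σ'_f/σ'_0) = 0.33×2.1/(1+1.14)×log₁₀(175.85/65.849)
    = 0.32383 × 0.42659 = 0.1381 m

S_c ≈ 0.138 m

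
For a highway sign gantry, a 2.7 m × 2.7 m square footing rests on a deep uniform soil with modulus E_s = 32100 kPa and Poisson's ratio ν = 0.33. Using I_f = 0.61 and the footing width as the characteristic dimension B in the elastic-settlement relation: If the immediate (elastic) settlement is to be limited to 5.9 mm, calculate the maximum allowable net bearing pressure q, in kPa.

q ≈ 129 kPa

S_e = q·B·(1−ν²)/E_s · I_f  ⇒  q = S_e·E_s / (B·(1−ν²)·I_f).
q = 0.0059 × 32100 / (2.7 × 0.8911 × 0.61) = 129 kPa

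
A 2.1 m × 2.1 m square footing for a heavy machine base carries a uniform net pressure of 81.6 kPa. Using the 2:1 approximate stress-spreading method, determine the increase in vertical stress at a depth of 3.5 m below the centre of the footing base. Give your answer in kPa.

By the 2:1 method the load spreads at 1 horizontal : 2 vertical, so at depth z the loaded area has grown by z in each plan dimension:
Δσ = qBL/((B+z)(L+z)) = 81.6×2.1×2.1/((2.1+3.5)(2.1+3.5)) = 11.475 kPa

Δσ_z ≈ 11.5 kPa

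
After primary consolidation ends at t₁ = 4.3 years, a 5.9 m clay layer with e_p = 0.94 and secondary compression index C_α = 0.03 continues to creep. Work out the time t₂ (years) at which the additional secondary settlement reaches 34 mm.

t₂ ≈ 10.1 years

S_s = C_α·H/(1+e_p)·log₁₀(t₂/t₁) ⇒ log₁₀(t₂/t₁) = S_s·(1+e_p)/(C_α·H).
log₁₀(t₂/t₁) = 0.034 × (1+0.94) / (0.03×5.9) = 0.3727
t₂ = t₁ × 10^0.3727 = 4.3 × 2.359 = 10.14 years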